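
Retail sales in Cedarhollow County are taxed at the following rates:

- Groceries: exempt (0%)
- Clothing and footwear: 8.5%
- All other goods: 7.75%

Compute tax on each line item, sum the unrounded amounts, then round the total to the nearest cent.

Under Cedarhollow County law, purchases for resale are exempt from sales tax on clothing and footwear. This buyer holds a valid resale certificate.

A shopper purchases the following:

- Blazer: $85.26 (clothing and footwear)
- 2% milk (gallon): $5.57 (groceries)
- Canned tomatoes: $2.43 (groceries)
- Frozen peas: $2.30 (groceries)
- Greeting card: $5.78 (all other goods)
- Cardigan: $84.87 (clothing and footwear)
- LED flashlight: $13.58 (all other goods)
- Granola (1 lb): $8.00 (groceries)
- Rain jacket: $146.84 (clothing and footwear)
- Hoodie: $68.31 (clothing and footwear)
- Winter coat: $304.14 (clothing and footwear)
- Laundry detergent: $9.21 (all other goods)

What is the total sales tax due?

$2.21

Blazer $85.26: clothing and footwear, buyer-exempt → 0% → $0.00
2% milk (gallon) $5.57: groceries → 0% → $0.00
Canned tomatoes $2.43: groceries → 0% → $0.00
Frozen peas $2.30: groceries → 0% → $0.00
Greeting card $5.78: all other goods → 7.75% → $0.44795
Cardigan $84.87: clothing and footwear, buyer-exempt → 0% → $0.00
LED flashlight $13.58: all other goods → 7.75% → $1.05245
Granola (1 lb) $8.00: groceries → 0% → $0.00
Rain jacket $146.84: clothing and footwear, buyer-exempt → 0% → $0.00
Hoodie $68.31: clothing and footwear, buyer-exempt → 0% → $0.00
Winter coat $304.14: clothing and footwear, buyer-exempt → 0% → $0.00
Laundry detergent $9.21: all other goods → 7.75% → $0.713775
Unrounded tax sum = $2.214175 → $2.21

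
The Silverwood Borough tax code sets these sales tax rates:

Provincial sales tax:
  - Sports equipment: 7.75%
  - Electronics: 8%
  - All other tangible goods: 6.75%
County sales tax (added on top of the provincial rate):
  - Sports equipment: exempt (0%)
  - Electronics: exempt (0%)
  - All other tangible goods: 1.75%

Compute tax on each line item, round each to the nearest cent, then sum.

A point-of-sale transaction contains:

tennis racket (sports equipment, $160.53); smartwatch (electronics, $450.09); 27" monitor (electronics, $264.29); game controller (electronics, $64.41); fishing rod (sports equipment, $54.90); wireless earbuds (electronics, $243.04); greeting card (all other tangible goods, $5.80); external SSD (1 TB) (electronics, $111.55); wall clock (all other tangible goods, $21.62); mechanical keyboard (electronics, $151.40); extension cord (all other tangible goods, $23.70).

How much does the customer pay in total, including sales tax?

Tennis racket $160.53: sports equipment → 7.75% + 0% county = 7.75% → $12.44
Smartwatch $450.09: electronics → 8% + 0% county = 8% → $36.01
27" monitor $264.29: electronics → 8% + 0% county = 8% → $21.14
Game controller $64.41: electronics → 8% + 0% county = 8% → $5.15
Fishing rod $54.90: sports equipment → 7.75% + 0% county = 7.75% → $4.25
Wireless earbuds $243.04: electronics → 8% + 0% county = 8% → $19.44
Greeting card $5.80: all other tangible goods → 6.75% + 1.75% county = 8.5% → $0.49
External SSD (1 TB) $111.55: electronics → 8% + 0% county = 8% → $8.92
Wall clock $21.62: all other tangible goods → 6.75% + 1.75% county = 8.5% → $1.84
Mechanical keyboard $151.40: electronics → 8% + 0% county = 8% → $12.11
Extension cord $23.70: all other tangible goods → 6.75% + 1.75% county = 8.5% → $2.01
Subtotal = $1551.33; tax = $123.80; total due = $1675.13

$1675.13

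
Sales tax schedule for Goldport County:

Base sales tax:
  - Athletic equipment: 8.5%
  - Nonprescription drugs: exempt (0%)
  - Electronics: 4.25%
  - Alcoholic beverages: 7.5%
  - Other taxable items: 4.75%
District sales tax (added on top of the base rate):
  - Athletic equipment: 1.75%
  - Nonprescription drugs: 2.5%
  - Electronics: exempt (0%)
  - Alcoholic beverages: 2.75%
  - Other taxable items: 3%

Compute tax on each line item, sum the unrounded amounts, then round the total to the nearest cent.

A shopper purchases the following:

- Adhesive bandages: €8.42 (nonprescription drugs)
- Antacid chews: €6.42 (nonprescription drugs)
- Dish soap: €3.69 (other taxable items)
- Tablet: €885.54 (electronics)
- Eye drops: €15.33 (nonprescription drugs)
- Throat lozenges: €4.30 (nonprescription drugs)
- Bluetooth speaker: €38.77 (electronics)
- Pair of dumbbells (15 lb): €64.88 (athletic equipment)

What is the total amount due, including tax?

€1074.43

Adhesive bandages €8.42: nonprescription drugs → 0% + 2.5% district = 2.5% → €0.2105
Antacid chews €6.42: nonprescription drugs → 0% + 2.5% district = 2.5% → €0.1605
Dish soap €3.69: other taxable items → 4.75% + 3% district = 7.75% → €0.285975
Tablet €885.54: electronics → 4.25% + 0% district = 4.25% → €37.63545
Eye drops €15.33: nonprescription drugs → 0% + 2.5% district = 2.5% → €0.38325
Throat lozenges €4.30: nonprescription drugs → 0% + 2.5% district = 2.5% → €0.1075
Bluetooth speaker €38.77: electronics → 4.25% + 0% district = 4.25% → €1.647725
Pair of dumbbells (15 lb) €64.88: athletic equipment → 8.5% + 1.75% district = 10.25% → €6.6502
Subtotal = €1027.35; unrounded tax = €47.0811 → €47.08; total due = €1074.43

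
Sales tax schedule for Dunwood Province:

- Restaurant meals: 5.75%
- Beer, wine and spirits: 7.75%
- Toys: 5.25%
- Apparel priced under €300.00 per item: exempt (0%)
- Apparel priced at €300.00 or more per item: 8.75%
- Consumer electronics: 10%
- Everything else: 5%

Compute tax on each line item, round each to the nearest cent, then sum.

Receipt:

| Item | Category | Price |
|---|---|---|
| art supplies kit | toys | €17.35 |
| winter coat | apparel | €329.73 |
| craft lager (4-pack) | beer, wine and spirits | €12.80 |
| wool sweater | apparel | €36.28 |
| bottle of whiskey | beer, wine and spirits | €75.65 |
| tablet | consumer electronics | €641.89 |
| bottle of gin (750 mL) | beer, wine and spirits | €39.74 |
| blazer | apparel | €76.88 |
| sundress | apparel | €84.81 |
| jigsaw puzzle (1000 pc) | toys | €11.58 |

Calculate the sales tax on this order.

€104.49

Art supplies kit €17.35: toys → 5.25% → €0.91
Winter coat €329.73: apparel, €300.00 or more → 8.75% → €28.85
Craft lager (4-pack) €12.80: beer, wine and spirits → 7.75% → €0.99
Wool sweater €36.28: apparel, under €300.00 → 0% → €0.00
Bottle of whiskey €75.65: beer, wine and spirits → 7.75% → €5.86
Tablet €641.89: consumer electronics → 10% → €64.19
Bottle of gin (750 mL) €39.74: beer, wine and spirits → 7.75% → €3.08
Blazer €76.88: apparel, under €300.00 → 0% → €0.00
Sundress €84.81: apparel, under €300.00 → 0% → €0.00
Jigsaw puzzle (1000 pc) €11.58: toys → 5.25% → €0.61
Total tax = €0.91 + €28.85 + €0.99 + €5.86 + €64.19 + €3.08 + €0.61 = €104.49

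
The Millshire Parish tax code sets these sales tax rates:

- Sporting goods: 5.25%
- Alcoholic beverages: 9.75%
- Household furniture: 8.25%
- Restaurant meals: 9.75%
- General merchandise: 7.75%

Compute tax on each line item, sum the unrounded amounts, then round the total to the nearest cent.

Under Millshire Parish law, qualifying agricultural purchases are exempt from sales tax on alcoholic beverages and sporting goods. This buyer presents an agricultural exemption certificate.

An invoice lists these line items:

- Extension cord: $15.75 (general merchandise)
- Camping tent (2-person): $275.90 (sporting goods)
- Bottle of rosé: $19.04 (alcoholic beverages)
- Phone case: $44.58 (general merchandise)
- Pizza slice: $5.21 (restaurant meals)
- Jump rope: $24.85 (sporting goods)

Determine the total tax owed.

Extension cord $15.75: general merchandise → 7.75% → $1.220625
Camping tent (2-person) $275.90: sporting goods, buyer-exempt → 0% → $0.00
Bottle of rosé $19.04: alcoholic beverages, buyer-exempt → 0% → $0.00
Phone case $44.58: general merchandise → 7.75% → $3.45495
Pizza slice $5.21: restaurant meals → 9.75% → $0.507975
Jump rope $24.85: sporting goods, buyer-exempt → 0% → $0.00
Unrounded tax sum = $5.18355 → $5.18

$5.18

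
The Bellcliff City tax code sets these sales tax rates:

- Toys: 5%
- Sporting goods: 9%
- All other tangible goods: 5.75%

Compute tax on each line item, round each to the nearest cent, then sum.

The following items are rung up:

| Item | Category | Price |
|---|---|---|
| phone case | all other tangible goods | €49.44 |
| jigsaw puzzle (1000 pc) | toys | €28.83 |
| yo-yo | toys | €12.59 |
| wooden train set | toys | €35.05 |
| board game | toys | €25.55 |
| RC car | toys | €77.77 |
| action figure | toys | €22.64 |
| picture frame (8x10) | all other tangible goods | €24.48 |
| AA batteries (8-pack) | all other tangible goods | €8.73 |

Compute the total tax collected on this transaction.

€14.87

Phone case €49.44: all other tangible goods → 5.75% → €2.84
Jigsaw puzzle (1000 pc) €28.83: toys → 5% → €1.44
Yo-yo €12.59: toys → 5% → €0.63
Wooden train set €35.05: toys → 5% → €1.75
Board game €25.55: toys → 5% → €1.28
RC car €77.77: toys → 5% → €3.89
Action figure €22.64: toys → 5% → €1.13
Picture frame (8x10) €24.48: all other tangible goods → 5.75% → €1.41
AA batteries (8-pack) €8.73: all other tangible goods → 5.75% → €0.50
Total tax = €2.84 + €1.44 + €0.63 + €1.75 + €1.28 + €3.89 + €1.13 + €1.41 + €0.50 = €14.87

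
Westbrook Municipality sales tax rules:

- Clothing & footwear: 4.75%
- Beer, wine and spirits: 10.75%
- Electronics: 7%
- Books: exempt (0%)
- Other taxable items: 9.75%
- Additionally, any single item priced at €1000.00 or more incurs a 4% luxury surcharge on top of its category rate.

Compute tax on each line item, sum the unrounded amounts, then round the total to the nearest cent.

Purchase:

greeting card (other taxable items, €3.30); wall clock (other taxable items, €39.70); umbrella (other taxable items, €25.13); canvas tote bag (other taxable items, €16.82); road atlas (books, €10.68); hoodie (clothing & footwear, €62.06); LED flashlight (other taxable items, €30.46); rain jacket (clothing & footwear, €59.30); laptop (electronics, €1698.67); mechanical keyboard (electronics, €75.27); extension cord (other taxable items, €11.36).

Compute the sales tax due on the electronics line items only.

€192.12

Laptop €1698.67: electronics → 7% + 4% surcharge = 11% → €186.8537
Mechanical keyboard €75.27: electronics → 7% → €5.2689
Tax on electronics: unrounded sum = €192.1226 → €192.12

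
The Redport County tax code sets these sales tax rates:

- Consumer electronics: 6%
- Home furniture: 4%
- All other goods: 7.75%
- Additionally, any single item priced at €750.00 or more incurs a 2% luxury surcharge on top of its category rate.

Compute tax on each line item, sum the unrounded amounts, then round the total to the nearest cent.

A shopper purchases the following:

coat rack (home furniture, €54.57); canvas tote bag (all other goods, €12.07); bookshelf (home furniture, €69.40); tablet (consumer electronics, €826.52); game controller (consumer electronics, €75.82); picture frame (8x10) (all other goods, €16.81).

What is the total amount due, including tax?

Coat rack €54.57: home furniture → 4% → €2.1828
Canvas tote bag €12.07: all other goods → 7.75% → €0.935425
Bookshelf €69.40: home furniture → 4% → €2.776
Tablet €826.52: consumer electronics → 6% + 2% surcharge = 8% → €66.1216
Game controller €75.82: consumer electronics → 6% → €4.5492
Picture frame (8x10) €16.81: all other goods → 7.75% → €1.302775
Subtotal = €1055.19; unrounded tax = €77.8678 → €77.87; total due = €1133.06

€1133.06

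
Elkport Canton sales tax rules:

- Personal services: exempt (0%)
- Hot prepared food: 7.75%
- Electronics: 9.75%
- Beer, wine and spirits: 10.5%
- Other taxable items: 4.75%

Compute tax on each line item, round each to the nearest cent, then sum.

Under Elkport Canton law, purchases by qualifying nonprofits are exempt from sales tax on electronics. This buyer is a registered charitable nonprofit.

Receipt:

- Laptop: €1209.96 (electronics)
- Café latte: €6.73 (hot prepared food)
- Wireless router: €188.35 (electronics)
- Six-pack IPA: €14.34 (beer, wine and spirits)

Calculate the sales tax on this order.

Laptop €1209.96: electronics, buyer-exempt → 0% → €0.00
Café latte €6.73: hot prepared food → 7.75% → €0.52
Wireless router €188.35: electronics, buyer-exempt → 0% → €0.00
Six-pack IPA €14.34: beer, wine and spirits → 10.5% → €1.51
Total tax = €0.52 + €1.51 = €2.03

€2.03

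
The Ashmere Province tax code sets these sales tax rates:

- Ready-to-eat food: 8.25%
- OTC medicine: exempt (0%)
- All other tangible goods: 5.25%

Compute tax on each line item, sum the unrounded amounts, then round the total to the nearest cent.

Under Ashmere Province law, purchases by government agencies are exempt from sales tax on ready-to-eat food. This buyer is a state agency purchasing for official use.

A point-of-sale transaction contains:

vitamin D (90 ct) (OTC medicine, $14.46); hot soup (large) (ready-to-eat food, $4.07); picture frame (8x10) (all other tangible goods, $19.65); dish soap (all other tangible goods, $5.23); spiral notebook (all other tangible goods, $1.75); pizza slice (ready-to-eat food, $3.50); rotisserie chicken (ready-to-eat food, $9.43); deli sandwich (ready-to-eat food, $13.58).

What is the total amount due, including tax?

$73.07

Vitamin D (90 ct) $14.46: OTC medicine → 0% → $0.00
Hot soup (large) $4.07: ready-to-eat food, buyer-exempt → 0% → $0.00
Picture frame (8x10) $19.65: all other tangible goods → 5.25% → $1.031625
Dish soap $5.23: all other tangible goods → 5.25% → $0.274575
Spiral notebook $1.75: all other tangible goods → 5.25% → $0.091875
Pizza slice $3.50: ready-to-eat food, buyer-exempt → 0% → $0.00
Rotisserie chicken $9.43: ready-to-eat food, buyer-exempt → 0% → $0.00
Deli sandwich $13.58: ready-to-eat food, buyer-exempt → 0% → $0.00
Subtotal = $71.67; unrounded tax = $1.398075 → $1.40; total due = $73.07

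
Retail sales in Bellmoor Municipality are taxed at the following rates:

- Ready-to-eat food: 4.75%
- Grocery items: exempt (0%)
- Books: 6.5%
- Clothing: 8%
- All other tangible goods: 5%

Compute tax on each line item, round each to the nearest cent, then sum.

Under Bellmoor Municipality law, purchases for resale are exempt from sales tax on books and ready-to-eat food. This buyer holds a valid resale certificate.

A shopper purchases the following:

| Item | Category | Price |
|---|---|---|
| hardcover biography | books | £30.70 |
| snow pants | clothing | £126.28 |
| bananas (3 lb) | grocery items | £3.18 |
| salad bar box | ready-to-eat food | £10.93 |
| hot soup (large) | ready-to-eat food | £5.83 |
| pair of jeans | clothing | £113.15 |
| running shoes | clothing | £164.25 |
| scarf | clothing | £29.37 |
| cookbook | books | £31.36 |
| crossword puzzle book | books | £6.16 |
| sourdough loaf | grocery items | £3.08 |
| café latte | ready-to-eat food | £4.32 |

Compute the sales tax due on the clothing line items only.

Snow pants £126.28: clothing → 8% → £10.10
Pair of jeans £113.15: clothing → 8% → £9.05
Running shoes £164.25: clothing → 8% → £13.14
Scarf £29.37: clothing → 8% → £2.35
Tax on clothing = £10.10 + £9.05 + £13.14 + £2.35 = £34.64

£34.64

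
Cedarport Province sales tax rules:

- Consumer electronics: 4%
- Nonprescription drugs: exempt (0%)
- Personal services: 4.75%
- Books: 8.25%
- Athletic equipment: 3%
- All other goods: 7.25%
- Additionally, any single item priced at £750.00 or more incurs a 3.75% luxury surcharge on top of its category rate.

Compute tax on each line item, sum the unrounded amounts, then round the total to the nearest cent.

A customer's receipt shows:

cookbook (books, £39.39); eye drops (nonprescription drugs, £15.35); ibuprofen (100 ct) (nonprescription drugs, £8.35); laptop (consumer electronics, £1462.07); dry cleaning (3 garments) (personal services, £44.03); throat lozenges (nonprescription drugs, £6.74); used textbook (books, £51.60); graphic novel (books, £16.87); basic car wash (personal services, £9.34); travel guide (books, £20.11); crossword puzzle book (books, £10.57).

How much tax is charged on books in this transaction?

Cookbook £39.39: books → 8.25% → £3.249675
Used textbook £51.60: books → 8.25% → £4.257
Graphic novel £16.87: books → 8.25% → £1.391775
Travel guide £20.11: books → 8.25% → £1.659075
Crossword puzzle book £10.57: books → 8.25% → £0.872025
Tax on books: unrounded sum = £11.42955 → £11.43

£11.43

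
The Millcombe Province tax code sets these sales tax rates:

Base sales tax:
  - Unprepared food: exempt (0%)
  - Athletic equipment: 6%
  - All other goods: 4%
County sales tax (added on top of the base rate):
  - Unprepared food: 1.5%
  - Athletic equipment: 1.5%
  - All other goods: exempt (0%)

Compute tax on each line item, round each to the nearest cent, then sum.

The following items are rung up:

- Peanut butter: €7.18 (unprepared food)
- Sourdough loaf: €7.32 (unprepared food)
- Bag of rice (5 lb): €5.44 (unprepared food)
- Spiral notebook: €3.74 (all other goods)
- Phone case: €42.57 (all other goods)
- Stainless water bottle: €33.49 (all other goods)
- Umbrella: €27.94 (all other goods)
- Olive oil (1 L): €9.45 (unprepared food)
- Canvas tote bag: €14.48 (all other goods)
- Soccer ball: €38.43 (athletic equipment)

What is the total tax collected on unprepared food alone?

Peanut butter €7.18: unprepared food → 0% + 1.5% county = 1.5% → €0.11
Sourdough loaf €7.32: unprepared food → 0% + 1.5% county = 1.5% → €0.11
Bag of rice (5 lb) €5.44: unprepared food → 0% + 1.5% county = 1.5% → €0.08
Olive oil (1 L) €9.45: unprepared food → 0% + 1.5% county = 1.5% → €0.14
Tax on unprepared food = €0.11 + €0.11 + €0.08 + €0.14 = €0.44

€0.44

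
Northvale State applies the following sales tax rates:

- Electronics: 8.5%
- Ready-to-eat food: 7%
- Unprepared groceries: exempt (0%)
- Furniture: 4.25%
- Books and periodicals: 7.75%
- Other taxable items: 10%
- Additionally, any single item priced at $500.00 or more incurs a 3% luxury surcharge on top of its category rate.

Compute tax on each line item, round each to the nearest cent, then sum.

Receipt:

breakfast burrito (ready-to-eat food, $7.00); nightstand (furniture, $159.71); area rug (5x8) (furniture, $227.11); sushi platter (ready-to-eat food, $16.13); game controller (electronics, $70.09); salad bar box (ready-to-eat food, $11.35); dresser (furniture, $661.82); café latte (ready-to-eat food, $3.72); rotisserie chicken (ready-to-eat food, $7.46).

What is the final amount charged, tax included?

Breakfast burrito $7.00: ready-to-eat food → 7% → $0.49
Nightstand $159.71: furniture → 4.25% → $6.79
Area rug (5x8) $227.11: furniture → 4.25% → $9.65
Sushi platter $16.13: ready-to-eat food → 7% → $1.13
Game controller $70.09: electronics → 8.5% → $5.96
Salad bar box $11.35: ready-to-eat food → 7% → $0.79
Dresser $661.82: furniture → 4.25% + 3% surcharge = 7.25% → $47.98
Café latte $3.72: ready-to-eat food → 7% → $0.26
Rotisserie chicken $7.46: ready-to-eat food → 7% → $0.52
Subtotal = $1164.39; tax = $73.57; total due = $1237.96

$1237.96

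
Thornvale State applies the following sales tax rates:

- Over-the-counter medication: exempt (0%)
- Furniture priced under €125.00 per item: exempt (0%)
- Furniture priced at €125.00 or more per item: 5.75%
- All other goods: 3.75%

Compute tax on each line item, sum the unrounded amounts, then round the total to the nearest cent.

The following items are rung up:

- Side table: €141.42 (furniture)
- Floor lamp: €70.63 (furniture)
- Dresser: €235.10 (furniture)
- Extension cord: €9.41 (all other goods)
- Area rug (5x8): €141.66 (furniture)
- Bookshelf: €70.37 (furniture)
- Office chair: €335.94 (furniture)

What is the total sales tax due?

€49.46

Side table €141.42: furniture, €125.00 or more → 5.75% → €8.13165
Floor lamp €70.63: furniture, under €125.00 → 0% → €0.00
Dresser €235.10: furniture, €125.00 or more → 5.75% → €13.51825
Extension cord €9.41: all other goods → 3.75% → €0.352875
Area rug (5x8) €141.66: furniture, €125.00 or more → 5.75% → €8.14545
Bookshelf €70.37: furniture, under €125.00 → 0% → €0.00
Office chair €335.94: furniture, €125.00 or more → 5.75% → €19.31655
Unrounded tax sum = €49.464775 → €49.46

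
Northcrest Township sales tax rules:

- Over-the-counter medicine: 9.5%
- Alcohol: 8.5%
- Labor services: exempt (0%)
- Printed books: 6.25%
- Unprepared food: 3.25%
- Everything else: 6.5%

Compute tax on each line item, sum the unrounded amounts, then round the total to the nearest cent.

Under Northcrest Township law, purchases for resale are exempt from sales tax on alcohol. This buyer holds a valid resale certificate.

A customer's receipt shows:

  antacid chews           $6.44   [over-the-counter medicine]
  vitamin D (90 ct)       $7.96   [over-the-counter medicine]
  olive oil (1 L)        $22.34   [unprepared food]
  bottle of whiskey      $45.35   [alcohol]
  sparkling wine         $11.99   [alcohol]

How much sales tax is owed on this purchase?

Antacid chews $6.44: over-the-counter medicine → 9.5% → $0.6118
Vitamin D (90 ct) $7.96: over-the-counter medicine → 9.5% → $0.7562
Olive oil (1 L) $22.34: unprepared food → 3.25% → $0.72605
Bottle of whiskey $45.35: alcohol, buyer-exempt → 0% → $0.00
Sparkling wine $11.99: alcohol, buyer-exempt → 0% → $0.00
Unrounded tax sum = $2.09405 → $2.09

$2.09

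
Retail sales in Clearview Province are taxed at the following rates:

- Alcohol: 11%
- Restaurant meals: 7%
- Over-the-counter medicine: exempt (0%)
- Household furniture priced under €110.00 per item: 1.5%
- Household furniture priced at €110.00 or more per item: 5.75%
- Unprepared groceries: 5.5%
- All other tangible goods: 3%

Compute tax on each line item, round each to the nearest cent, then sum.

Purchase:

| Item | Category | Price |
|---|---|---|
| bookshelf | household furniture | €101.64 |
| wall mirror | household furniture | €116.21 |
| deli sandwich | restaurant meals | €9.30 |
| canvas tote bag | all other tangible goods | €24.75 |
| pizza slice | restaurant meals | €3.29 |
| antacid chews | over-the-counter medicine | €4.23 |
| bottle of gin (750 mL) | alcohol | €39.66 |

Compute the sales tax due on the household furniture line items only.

Bookshelf €101.64: household furniture, under €110.00 → 1.5% → €1.52
Wall mirror €116.21: household furniture, €110.00 or more → 5.75% → €6.68
Tax on household furniture = €1.52 + €6.68 = €8.20

€8.20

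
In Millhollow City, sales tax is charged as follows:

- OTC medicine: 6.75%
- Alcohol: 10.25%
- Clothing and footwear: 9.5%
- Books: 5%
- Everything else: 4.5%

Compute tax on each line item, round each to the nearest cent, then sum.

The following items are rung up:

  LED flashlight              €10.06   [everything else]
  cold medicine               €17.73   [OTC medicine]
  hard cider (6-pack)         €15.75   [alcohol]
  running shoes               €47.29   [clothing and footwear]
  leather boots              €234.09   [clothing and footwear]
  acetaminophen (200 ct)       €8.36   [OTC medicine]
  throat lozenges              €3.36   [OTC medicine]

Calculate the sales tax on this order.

LED flashlight €10.06: everything else → 4.5% → €0.45
Cold medicine €17.73: OTC medicine → 6.75% → €1.20
Hard cider (6-pack) €15.75: alcohol → 10.25% → €1.61
Running shoes €47.29: clothing and footwear → 9.5% → €4.49
Leather boots €234.09: clothing and footwear → 9.5% → €22.24
Acetaminophen (200 ct) €8.36: OTC medicine → 6.75% → €0.56
Throat lozenges €3.36: OTC medicine → 6.75% → €0.23
Total tax = €0.45 + €1.20 + €1.61 + €4.49 + €22.24 + €0.56 + €0.23 = €30.78

€30.78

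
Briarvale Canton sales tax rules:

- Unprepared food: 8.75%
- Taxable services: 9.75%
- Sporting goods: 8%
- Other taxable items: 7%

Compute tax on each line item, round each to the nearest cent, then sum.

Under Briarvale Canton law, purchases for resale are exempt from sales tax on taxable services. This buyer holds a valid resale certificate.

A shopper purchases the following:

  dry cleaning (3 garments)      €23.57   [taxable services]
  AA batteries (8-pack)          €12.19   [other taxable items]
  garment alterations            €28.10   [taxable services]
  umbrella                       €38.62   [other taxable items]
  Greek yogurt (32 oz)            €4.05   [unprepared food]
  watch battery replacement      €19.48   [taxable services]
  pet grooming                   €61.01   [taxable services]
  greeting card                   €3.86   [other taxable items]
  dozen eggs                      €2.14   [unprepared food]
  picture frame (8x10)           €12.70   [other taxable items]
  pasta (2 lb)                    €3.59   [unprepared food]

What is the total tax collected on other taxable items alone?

AA batteries (8-pack) €12.19: other taxable items → 7% → €0.85
Umbrella €38.62: other taxable items → 7% → €2.70
Greeting card €3.86: other taxable items → 7% → €0.27
Picture frame (8x10) €12.70: other taxable items → 7% → €0.89
Tax on other taxable items = €0.85 + €2.70 + €0.27 + €0.89 = €4.71

€4.71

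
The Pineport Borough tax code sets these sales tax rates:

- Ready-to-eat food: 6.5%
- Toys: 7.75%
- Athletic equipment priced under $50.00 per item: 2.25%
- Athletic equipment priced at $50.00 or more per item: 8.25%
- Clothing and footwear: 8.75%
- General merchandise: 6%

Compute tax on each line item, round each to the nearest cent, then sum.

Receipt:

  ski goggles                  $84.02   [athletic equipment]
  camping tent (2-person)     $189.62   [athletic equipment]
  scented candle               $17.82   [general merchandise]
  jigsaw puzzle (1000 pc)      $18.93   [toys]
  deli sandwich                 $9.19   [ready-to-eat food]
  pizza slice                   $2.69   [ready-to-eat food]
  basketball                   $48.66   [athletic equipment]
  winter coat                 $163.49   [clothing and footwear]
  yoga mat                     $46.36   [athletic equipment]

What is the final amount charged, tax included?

Ski goggles $84.02: athletic equipment, $50.00 or more → 8.25% → $6.93
Camping tent (2-person) $189.62: athletic equipment, $50.00 or more → 8.25% → $15.64
Scented candle $17.82: general merchandise → 6% → $1.07
Jigsaw puzzle (1000 pc) $18.93: toys → 7.75% → $1.47
Deli sandwich $9.19: ready-to-eat food → 6.5% → $0.60
Pizza slice $2.69: ready-to-eat food → 6.5% → $0.17
Basketball $48.66: athletic equipment, under $50.00 → 2.25% → $1.09
Winter coat $163.49: clothing and footwear → 8.75% → $14.31
Yoga mat $46.36: athletic equipment, under $50.00 → 2.25% → $1.04
Subtotal = $580.78; tax = $42.32; total due = $623.10

$623.10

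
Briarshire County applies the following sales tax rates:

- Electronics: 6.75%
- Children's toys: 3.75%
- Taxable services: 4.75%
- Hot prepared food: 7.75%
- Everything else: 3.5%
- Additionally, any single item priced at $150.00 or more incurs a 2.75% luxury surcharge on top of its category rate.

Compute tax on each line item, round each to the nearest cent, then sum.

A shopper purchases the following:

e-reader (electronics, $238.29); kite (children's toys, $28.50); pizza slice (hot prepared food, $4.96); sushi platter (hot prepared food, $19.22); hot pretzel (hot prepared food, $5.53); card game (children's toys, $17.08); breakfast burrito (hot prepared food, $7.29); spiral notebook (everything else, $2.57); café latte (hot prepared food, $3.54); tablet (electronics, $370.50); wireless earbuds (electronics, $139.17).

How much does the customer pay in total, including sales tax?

E-reader $238.29: electronics → 6.75% + 2.75% surcharge = 9.5% → $22.64
Kite $28.50: children's toys → 3.75% → $1.07
Pizza slice $4.96: hot prepared food → 7.75% → $0.38
Sushi platter $19.22: hot prepared food → 7.75% → $1.49
Hot pretzel $5.53: hot prepared food → 7.75% → $0.43
Card game $17.08: children's toys → 3.75% → $0.64
Breakfast burrito $7.29: hot prepared food → 7.75% → $0.56
Spiral notebook $2.57: everything else → 3.5% → $0.09
Café latte $3.54: hot prepared food → 7.75% → $0.27
Tablet $370.50: electronics → 6.75% + 2.75% surcharge = 9.5% → $35.20
Wireless earbuds $139.17: electronics → 6.75% → $9.39
Subtotal = $836.65; tax = $72.16; total due = $908.81

$908.81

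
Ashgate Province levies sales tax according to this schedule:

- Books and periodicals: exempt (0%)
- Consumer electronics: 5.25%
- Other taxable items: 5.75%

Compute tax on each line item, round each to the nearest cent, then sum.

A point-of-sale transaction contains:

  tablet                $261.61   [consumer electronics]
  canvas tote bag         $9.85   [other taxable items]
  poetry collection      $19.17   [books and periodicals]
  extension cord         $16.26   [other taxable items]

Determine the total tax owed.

Tablet $261.61: consumer electronics → 5.25% → $13.73
Canvas tote bag $9.85: other taxable items → 5.75% → $0.57
Poetry collection $19.17: books and periodicals → 0% → $0.00
Extension cord $16.26: other taxable items → 5.75% → $0.93
Total tax = $13.73 + $0.57 + $0.93 = $15.23

$15.23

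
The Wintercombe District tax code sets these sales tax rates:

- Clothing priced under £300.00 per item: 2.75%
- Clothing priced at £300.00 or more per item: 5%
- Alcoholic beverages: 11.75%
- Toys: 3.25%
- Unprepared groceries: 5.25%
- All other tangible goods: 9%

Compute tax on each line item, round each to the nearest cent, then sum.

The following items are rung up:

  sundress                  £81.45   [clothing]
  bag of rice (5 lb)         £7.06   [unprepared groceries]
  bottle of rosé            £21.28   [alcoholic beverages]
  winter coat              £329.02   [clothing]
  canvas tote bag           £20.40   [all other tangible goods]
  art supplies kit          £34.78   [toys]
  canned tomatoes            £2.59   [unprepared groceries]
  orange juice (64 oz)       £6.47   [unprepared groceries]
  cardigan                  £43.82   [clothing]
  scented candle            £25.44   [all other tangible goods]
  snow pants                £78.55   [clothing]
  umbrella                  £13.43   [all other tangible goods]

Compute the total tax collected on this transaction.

Sundress £81.45: clothing, under £300.00 → 2.75% → £2.24
Bag of rice (5 lb) £7.06: unprepared groceries → 5.25% → £0.37
Bottle of rosé £21.28: alcoholic beverages → 11.75% → £2.50
Winter coat £329.02: clothing, £300.00 or more → 5% → £16.45
Canvas tote bag £20.40: all other tangible goods → 9% → £1.84
Art supplies kit £34.78: toys → 3.25% → £1.13
Canned tomatoes £2.59: unprepared groceries → 5.25% → £0.14
Orange juice (64 oz) £6.47: unprepared groceries → 5.25% → £0.34
Cardigan £43.82: clothing, under £300.00 → 2.75% → £1.21
Scented candle £25.44: all other tangible goods → 9% → £2.29
Snow pants £78.55: clothing, under £300.00 → 2.75% → £2.16
Umbrella £13.43: all other tangible goods → 9% → £1.21
Total tax = £2.24 + £0.37 + £2.50 + £16.45 + £1.84 + £1.13 + £0.14 + £0.34 + £1.21 + £2.29 + £2.16 + £1.21 = £31.88

£31.88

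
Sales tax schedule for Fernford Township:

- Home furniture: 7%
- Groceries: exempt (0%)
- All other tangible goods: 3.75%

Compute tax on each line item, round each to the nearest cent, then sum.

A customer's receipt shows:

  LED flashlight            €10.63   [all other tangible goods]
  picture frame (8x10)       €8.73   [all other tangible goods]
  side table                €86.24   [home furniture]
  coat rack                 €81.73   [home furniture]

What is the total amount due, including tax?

LED flashlight €10.63: all other tangible goods → 3.75% → €0.40
Picture frame (8x10) €8.73: all other tangible goods → 3.75% → €0.33
Side table €86.24: home furniture → 7% → €6.04
Coat rack €81.73: home furniture → 7% → €5.72
Subtotal = €187.33; tax = €12.49; total due = €199.82

€199.82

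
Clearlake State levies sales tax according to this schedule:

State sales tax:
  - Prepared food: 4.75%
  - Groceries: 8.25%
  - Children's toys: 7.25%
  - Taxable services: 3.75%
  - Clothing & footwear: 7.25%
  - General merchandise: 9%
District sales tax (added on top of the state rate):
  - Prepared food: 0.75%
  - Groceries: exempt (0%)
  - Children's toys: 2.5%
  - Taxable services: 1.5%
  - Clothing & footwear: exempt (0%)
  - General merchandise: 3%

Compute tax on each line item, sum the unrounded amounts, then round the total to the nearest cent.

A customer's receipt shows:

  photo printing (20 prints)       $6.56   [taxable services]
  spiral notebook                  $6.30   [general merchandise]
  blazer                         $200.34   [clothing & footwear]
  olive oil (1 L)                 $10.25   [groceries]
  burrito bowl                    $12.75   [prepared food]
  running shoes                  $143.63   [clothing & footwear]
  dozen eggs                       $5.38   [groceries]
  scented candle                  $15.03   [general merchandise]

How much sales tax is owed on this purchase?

$29.83

Photo printing (20 prints) $6.56: taxable services → 3.75% + 1.5% district = 5.25% → $0.3444
Spiral notebook $6.30: general merchandise → 9% + 3% district = 12% → $0.756
Blazer $200.34: clothing & footwear → 7.25% + 0% district = 7.25% → $14.52465
Olive oil (1 L) $10.25: groceries → 8.25% + 0% district = 8.25% → $0.845625
Burrito bowl $12.75: prepared food → 4.75% + 0.75% district = 5.5% → $0.70125
Running shoes $143.63: clothing & footwear → 7.25% + 0% district = 7.25% → $10.413175
Dozen eggs $5.38: groceries → 8.25% + 0% district = 8.25% → $0.44385
Scented candle $15.03: general merchandise → 9% + 3% district = 12% → $1.8036
Unrounded tax sum = $29.83255 → $29.83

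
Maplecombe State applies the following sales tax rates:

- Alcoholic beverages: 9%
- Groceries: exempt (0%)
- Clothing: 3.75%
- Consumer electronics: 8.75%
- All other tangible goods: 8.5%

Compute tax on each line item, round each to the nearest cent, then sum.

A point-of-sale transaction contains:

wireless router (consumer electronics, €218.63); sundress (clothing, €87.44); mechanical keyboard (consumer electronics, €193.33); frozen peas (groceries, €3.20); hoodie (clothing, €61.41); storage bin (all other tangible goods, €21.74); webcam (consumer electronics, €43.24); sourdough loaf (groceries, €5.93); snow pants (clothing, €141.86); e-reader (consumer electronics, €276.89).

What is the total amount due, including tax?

Wireless router €218.63: consumer electronics → 8.75% → €19.13
Sundress €87.44: clothing → 3.75% → €3.28
Mechanical keyboard €193.33: consumer electronics → 8.75% → €16.92
Frozen peas €3.20: groceries → 0% → €0.00
Hoodie €61.41: clothing → 3.75% → €2.30
Storage bin €21.74: all other tangible goods → 8.5% → €1.85
Webcam €43.24: consumer electronics → 8.75% → €3.78
Sourdough loaf €5.93: groceries → 0% → €0.00
Snow pants €141.86: clothing → 3.75% → €5.32
E-reader €276.89: consumer electronics → 8.75% → €24.23
Subtotal = €1053.67; tax = €76.81; total due = €1130.48

€1130.48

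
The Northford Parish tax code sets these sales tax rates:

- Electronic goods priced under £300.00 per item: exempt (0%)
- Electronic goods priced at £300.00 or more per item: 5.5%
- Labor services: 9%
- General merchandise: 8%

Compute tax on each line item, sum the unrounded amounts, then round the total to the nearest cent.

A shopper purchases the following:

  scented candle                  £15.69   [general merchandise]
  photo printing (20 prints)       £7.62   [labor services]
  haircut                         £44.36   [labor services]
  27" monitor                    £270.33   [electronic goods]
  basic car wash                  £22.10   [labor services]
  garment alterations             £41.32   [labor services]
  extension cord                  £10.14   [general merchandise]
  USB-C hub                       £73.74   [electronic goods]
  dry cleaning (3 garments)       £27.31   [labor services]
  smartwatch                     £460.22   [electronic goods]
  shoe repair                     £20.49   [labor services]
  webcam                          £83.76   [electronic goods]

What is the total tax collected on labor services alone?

Photo printing (20 prints) £7.62: labor services → 9% → £0.6858
Haircut £44.36: labor services → 9% → £3.9924
Basic car wash £22.10: labor services → 9% → £1.989
Garment alterations £41.32: labor services → 9% → £3.7188
Dry cleaning (3 garments) £27.31: labor services → 9% → £2.4579
Shoe repair £20.49: labor services → 9% → £1.8441
Tax on labor services: unrounded sum = £14.688 → £14.69

£14.69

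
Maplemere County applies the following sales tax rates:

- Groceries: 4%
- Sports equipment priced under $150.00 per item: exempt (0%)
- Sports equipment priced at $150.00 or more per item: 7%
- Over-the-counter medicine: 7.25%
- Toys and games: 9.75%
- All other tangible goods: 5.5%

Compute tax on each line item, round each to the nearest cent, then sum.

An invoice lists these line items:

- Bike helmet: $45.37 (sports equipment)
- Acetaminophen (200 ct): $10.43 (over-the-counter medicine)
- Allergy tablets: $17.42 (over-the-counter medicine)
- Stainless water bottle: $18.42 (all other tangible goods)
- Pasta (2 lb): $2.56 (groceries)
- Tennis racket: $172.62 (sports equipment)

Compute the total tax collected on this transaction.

$15.21

Bike helmet $45.37: sports equipment, under $150.00 → 0% → $0.00
Acetaminophen (200 ct) $10.43: over-the-counter medicine → 7.25% → $0.76
Allergy tablets $17.42: over-the-counter medicine → 7.25% → $1.26
Stainless water bottle $18.42: all other tangible goods → 5.5% → $1.01
Pasta (2 lb) $2.56: groceries → 4% → $0.10
Tennis racket $172.62: sports equipment, $150.00 or more → 7% → $12.08
Total tax = $0.76 + $1.26 + $1.01 + $0.10 + $12.08 = $15.21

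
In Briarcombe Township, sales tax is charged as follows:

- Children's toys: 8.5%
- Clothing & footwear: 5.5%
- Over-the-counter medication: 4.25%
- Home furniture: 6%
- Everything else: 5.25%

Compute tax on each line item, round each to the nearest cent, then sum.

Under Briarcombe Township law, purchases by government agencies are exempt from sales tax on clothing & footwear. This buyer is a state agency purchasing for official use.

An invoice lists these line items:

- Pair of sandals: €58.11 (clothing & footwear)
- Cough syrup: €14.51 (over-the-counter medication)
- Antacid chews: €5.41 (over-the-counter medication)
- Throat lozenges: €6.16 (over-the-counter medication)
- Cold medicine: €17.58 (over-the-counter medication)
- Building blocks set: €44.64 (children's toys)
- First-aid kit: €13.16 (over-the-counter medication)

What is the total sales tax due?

Pair of sandals €58.11: clothing & footwear, buyer-exempt → 0% → €0.00
Cough syrup €14.51: over-the-counter medication → 4.25% → €0.62
Antacid chews €5.41: over-the-counter medication → 4.25% → €0.23
Throat lozenges €6.16: over-the-counter medication → 4.25% → €0.26
Cold medicine €17.58: over-the-counter medication → 4.25% → €0.75
Building blocks set €44.64: children's toys → 8.5% → €3.79
First-aid kit €13.16: over-the-counter medication → 4.25% → €0.56
Total tax = €0.62 + €0.23 + €0.26 + €0.75 + €3.79 + €0.56 = €6.21

€6.21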